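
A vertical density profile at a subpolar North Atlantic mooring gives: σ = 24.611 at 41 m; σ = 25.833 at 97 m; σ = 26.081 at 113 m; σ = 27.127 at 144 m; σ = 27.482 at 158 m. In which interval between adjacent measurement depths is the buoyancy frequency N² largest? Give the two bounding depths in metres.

113–144 m

Compute the density gradient over each adjacent pair:
  41–97 m: Δρ/Δz = 1.222/56 = 0.022 kg m⁻⁴
  97–113 m: Δρ/Δz = 0.248/16 = 0.015 kg m⁻⁴
  113–144 m: Δρ/Δz = 1.046/31 = 0.034 kg m⁻⁴
  144–158 m: Δρ/Δz = 0.355/14 = 0.025 kg m⁻⁴
The largest gradient is in the 113–144 m interval — the pycnocline.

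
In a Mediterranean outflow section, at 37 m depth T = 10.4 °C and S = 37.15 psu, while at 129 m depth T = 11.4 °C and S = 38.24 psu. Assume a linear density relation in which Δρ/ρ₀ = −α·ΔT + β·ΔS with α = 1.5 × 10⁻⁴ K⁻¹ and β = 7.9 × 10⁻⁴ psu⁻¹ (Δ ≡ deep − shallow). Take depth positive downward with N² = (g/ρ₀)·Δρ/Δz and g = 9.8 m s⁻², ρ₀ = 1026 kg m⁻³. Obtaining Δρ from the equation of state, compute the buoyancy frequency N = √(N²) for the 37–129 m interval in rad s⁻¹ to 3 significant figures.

8.70 × 10⁻³ rad s⁻¹

ΔT = +1.0 K, ΔS = +1.09 psu (deep − shallow).
Δρ/ρ₀ = −αΔT + βΔS = -1.50 × 10⁻⁴ + 8.611 × 10⁻⁴ = 7.111 × 10⁻⁴, so Δρ ≈ 0.7296 kg m⁻³.
N² = (g/ρ₀)·Δρ/Δz = g·(Δρ/ρ₀)/Δz = 9.8 × 7.111 × 10⁻⁴ / 92 = 7.5748 × 10⁻⁵ s⁻².
N = √(7.5748 × 10⁻⁵) = 8.7033 × 10⁻³ rad s⁻¹ ≈ 8.70 × 10⁻³ rad s⁻¹.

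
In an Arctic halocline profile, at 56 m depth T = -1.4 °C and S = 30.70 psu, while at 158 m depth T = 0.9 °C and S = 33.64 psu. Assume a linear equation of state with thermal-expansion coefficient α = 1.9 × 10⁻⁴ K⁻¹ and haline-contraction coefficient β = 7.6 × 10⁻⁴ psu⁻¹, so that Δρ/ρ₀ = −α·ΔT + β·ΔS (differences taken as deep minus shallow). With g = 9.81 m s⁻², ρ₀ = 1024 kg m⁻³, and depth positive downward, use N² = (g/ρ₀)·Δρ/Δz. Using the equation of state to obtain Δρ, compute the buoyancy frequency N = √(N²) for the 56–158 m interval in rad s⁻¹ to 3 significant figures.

ΔT = +2.3 K, ΔS = +2.94 psu (deep − shallow).
Δρ/ρ₀ = −αΔT + βΔS = -4.37 × 10⁻⁴ + 2.2344 × 10⁻³ = 1.7974 × 10⁻³, so Δρ ≈ 1.841 kg m⁻³.
N² = (g/ρ₀)·Δρ/Δz = g·(Δρ/ρ₀)/Δz = 9.81 × 1.7974 × 10⁻³ / 102 = 1.7287 × 10⁻⁴ s⁻².
N = √(1.7287 × 10⁻⁴) = 0.013148 rad s⁻¹ ≈ 0.0131 rad s⁻¹.

0.0131 rad s⁻¹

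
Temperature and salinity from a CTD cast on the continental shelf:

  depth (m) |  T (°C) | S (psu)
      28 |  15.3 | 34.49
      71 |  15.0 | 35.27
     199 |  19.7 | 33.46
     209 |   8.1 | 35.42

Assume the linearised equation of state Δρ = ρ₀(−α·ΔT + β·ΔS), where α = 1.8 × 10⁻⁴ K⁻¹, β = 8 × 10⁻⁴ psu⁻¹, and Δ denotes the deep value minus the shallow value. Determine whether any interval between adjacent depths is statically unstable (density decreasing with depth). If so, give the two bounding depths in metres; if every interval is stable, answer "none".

71–199 m

Evaluate Δρ/ρ₀ = −αΔT + βΔS across each adjacent pair:
  28–71 m: −αΔT+βΔS = −(1.8 × 10⁻⁴)(-0.3)+(8 × 10⁻⁴)(+0.78) = 6.8 × 10⁻⁴ → stable
  71–199 m: −αΔT+βΔS = −(1.8 × 10⁻⁴)(+4.7)+(8 × 10⁻⁴)(-1.81) = -2.3 × 10⁻³ → UNSTABLE
  199–209 m: −αΔT+βΔS = −(1.8 × 10⁻⁴)(-11.6)+(8 × 10⁻⁴)(+1.96) = 3.7 × 10⁻³ → stable
The 71–199 m interval has Δρ < 0: lighter water underlies denser water.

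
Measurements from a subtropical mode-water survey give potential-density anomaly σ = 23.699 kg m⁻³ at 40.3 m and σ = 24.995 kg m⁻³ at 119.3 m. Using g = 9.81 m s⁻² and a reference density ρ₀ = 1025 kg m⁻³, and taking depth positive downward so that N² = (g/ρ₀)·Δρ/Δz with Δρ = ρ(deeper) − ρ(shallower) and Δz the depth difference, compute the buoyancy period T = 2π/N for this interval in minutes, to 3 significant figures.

8.36 min

Δρ = 1024.995 − 1023.699 = 1.296 kg m⁻³ over Δz = 119.3 − 40.3 = 79 m.
N² = (9.81/1025) × (1.296/79) = 1.5701 × 10⁻⁴ s⁻².
N = √(1.5701 × 10⁻⁴) = 0.012530 rad s⁻¹, so T = 2π/N = 501.45 s = 8.3575 min ≈ 8.36 min.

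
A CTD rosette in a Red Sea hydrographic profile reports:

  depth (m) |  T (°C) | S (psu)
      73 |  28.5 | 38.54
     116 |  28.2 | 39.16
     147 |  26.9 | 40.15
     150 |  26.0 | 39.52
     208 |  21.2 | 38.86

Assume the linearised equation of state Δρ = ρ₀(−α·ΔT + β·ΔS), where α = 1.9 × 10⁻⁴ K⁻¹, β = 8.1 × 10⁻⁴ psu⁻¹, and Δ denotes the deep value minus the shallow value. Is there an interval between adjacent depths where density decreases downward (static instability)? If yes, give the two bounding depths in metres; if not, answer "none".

147–150 m

Evaluate Δρ/ρ₀ = −αΔT + βΔS across each adjacent pair:
  73–116 m: −αΔT+βΔS = −(1.9 × 10⁻⁴)(-0.3)+(8.1 × 10⁻⁴)(+0.62) = 5.6 × 10⁻⁴ → stable
  116–147 m: −αΔT+βΔS = −(1.9 × 10⁻⁴)(-1.3)+(8.1 × 10⁻⁴)(+0.99) = 1.0 × 10⁻³ → stable
  147–150 m: −αΔT+βΔS = −(1.9 × 10⁻⁴)(-0.9)+(8.1 × 10⁻⁴)(-0.63) = -3.4 × 10⁻⁴ → UNSTABLE
  150–208 m: −αΔT+βΔS = −(1.9 × 10⁻⁴)(-4.8)+(8.1 × 10⁻⁴)(-0.66) = 3.8 × 10⁻⁴ → stable
The 147–150 m interval has Δρ < 0: lighter water underlies denser water.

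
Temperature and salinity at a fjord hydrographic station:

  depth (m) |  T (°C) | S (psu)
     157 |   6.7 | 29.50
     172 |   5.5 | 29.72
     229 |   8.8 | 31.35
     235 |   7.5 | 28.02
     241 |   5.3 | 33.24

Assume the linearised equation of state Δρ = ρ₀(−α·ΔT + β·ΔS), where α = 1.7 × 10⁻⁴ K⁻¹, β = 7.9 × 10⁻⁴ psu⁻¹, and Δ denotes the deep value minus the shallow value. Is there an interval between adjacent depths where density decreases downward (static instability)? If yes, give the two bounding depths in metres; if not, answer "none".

229–235 m

Evaluate Δρ/ρ₀ = −αΔT + βΔS across each adjacent pair:
  157–172 m: −αΔT+βΔS = −(1.7 × 10⁻⁴)(-1.2)+(7.9 × 10⁻⁴)(+0.22) = 3.8 × 10⁻⁴ → stable
  172–229 m: −αΔT+βΔS = −(1.7 × 10⁻⁴)(+3.3)+(7.9 × 10⁻⁴)(+1.63) = 7.3 × 10⁻⁴ → stable
  229–235 m: −αΔT+βΔS = −(1.7 × 10⁻⁴)(-1.3)+(7.9 × 10⁻⁴)(-3.33) = -2.4 × 10⁻³ → UNSTABLE
  235–241 m: −αΔT+βΔS = −(1.7 × 10⁻⁴)(-2.2)+(7.9 × 10⁻⁴)(+5.22) = 4.5 × 10⁻³ → stable
The 229–235 m interval has Δρ < 0: lighter water underlies denser water.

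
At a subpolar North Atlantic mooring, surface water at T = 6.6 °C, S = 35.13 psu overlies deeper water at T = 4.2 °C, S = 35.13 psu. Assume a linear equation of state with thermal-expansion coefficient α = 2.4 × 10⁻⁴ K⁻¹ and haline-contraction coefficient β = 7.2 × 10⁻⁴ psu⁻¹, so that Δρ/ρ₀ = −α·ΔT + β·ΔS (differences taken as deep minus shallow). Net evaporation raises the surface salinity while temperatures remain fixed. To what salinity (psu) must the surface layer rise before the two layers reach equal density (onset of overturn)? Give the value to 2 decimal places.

35.93 psu

Neutral buoyancy requires −α(T_deep − T_surf) + β(S_deep − S_surf′) = 0.
S_surf′ = S_deep − (α/β)·ΔT = 35.13 − (2.4 × 10⁻⁴/7.2 × 10⁻⁴)·(-2.4) = 35.9300 psu.
Increase required: 35.9300 − 35.13 = 0.8000 psu.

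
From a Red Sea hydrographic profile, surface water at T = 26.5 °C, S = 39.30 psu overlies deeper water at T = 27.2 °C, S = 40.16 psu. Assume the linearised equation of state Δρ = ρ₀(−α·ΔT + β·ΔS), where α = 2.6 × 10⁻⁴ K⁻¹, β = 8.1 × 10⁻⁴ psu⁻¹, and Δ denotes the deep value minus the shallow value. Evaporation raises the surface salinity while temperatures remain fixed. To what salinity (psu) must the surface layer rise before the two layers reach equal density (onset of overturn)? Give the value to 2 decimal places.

39.94 psu

Neutral buoyancy requires −α(T_deep − T_surf) + β(S_deep − S_surf′) = 0.
S_surf′ = S_deep − (α/β)·ΔT = 40.16 − (2.6 × 10⁻⁴/8.1 × 10⁻⁴)·(+0.7) = 39.9353 psu.
Increase required: 39.9353 − 39.30 = 0.6353 psu.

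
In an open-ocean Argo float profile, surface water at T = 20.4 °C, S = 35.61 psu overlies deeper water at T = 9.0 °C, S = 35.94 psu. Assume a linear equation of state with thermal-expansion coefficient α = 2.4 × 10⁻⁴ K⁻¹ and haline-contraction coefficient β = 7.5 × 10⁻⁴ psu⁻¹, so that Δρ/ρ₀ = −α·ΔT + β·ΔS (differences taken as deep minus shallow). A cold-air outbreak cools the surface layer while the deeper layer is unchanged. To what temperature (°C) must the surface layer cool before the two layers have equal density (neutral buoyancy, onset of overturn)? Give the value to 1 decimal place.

8.0 °C

Neutral buoyancy requires Δρ = 0, i.e. −α(T_deep − T_surf′) + β(S_deep − S_surf) = 0.
T_surf′ = T_deep − (β/α)·ΔS = 9.0 − (7.5 × 10⁻⁴/2.4 × 10⁻⁴)·(+0.33) = 7.969 °C.
Cooling required: 20.4 − (7.969) = 12.431 °C.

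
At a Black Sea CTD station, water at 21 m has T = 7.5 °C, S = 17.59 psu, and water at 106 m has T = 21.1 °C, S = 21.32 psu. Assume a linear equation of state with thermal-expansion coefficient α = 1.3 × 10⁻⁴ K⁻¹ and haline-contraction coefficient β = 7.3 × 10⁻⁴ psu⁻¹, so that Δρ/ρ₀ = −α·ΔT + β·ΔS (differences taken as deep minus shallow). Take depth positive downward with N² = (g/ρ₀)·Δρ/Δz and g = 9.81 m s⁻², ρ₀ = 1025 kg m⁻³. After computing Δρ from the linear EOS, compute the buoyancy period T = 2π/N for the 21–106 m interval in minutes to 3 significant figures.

ΔT = +13.6 K, ΔS = +3.73 psu (deep − shallow).
Δρ/ρ₀ = −αΔT + βΔS = -1.768 × 10⁻³ + 2.7229 × 10⁻³ = 9.549 × 10⁻⁴, so Δρ ≈ 0.9788 kg m⁻³.
N² = (g/ρ₀)·Δρ/Δz = g·(Δρ/ρ₀)/Δz = 9.81 × 9.549 × 10⁻⁴ / 85 = 1.1021 × 10⁻⁴ s⁻².
N = √(1.1021 × 10⁻⁴) = 0.010498 rad s⁻¹ → T = 2π/N = 598.51 s = 9.9752 min ≈ 9.98 min.

9.98 min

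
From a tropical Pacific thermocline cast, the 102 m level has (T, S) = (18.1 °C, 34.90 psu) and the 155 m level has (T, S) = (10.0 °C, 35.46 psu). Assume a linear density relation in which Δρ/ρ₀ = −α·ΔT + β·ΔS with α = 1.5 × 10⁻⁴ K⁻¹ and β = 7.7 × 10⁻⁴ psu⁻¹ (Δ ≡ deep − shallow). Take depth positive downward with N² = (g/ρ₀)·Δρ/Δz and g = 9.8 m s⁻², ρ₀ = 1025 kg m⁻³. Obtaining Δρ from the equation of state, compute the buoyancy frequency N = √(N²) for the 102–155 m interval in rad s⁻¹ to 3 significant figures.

ΔT = -8.1 K, ΔS = +0.56 psu (deep − shallow).
Δρ/ρ₀ = −αΔT + βΔS = 1.215 × 10⁻³ + 4.312 × 10⁻⁴ = 1.6462 × 10⁻³, so Δρ ≈ 1.687 kg m⁻³.
N² = (g/ρ₀)·Δρ/Δz = g·(Δρ/ρ₀)/Δz = 9.8 × 1.6462 × 10⁻³ / 53 = 3.0439 × 10⁻⁴ s⁻².
N = √(3.0439 × 10⁻⁴) = 0.017447 rad s⁻¹ ≈ 0.0174 rad s⁻¹.

0.0174 rad s⁻¹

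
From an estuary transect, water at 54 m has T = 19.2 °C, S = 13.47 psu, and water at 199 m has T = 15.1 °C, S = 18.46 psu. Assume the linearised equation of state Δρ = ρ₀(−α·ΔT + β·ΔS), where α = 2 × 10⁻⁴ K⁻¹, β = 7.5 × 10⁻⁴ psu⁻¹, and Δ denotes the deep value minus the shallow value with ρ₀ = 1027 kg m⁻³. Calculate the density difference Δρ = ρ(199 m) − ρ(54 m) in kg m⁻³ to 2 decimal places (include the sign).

+4.69 kg m⁻³

ΔT = -4.1 K, ΔS = +4.99 psu (deep − shallow).
Δρ/ρ₀ = −(2 × 10⁻⁴)(-4.1) + (7.5 × 10⁻⁴)(+4.99) = 4.5625 × 10⁻³.
Δρ = 1027 × (4.5625 × 10⁻³) = +4.69 kg m⁻³.
Positive Δρ: denser below, stable.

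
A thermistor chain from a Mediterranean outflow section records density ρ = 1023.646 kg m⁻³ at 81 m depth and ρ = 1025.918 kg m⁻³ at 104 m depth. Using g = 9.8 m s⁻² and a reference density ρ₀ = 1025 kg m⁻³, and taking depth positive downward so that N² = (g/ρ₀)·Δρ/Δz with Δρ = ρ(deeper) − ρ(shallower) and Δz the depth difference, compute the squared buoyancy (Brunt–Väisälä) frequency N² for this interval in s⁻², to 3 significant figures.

9.44 × 10⁻⁴ s⁻²

Δρ = 1025.918 − 1023.646 = 2.272 kg m⁻³ over Δz = 104 − 81 = 23 m.
N² = (9.8/1025) × (2.272/23) = 9.4446 × 10⁻⁴ s⁻² ≈ 9.44 × 10⁻⁴ s⁻².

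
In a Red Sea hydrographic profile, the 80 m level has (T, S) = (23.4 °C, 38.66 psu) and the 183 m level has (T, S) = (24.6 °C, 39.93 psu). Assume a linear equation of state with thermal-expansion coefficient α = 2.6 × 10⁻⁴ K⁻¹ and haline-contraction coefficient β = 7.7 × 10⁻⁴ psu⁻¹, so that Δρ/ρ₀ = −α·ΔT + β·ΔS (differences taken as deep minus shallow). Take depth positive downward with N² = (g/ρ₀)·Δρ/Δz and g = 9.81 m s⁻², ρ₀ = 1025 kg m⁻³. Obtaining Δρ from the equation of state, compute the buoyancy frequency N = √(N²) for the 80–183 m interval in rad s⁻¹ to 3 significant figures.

7.96 × 10⁻³ rad s⁻¹

ΔT = +1.2 K, ΔS = +1.27 psu (deep − shallow).
Δρ/ρ₀ = −αΔT + βΔS = -3.12 × 10⁻⁴ + 9.779 × 10⁻⁴ = 6.659 × 10⁻⁴, so Δρ ≈ 0.6825 kg m⁻³.
N² = (g/ρ₀)·Δρ/Δz = g·(Δρ/ρ₀)/Δz = 9.81 × 6.659 × 10⁻⁴ / 103 = 6.3422 × 10⁻⁵ s⁻².
N = √(6.3422 × 10⁻⁵) = 7.9638 × 10⁻³ rad s⁻¹ ≈ 7.96 × 10⁻³ rad s⁻¹.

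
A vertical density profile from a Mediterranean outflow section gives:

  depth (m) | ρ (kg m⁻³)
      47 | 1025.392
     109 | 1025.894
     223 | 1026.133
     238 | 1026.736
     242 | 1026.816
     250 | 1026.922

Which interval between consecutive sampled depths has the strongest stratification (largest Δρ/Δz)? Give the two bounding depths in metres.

223–238 m

Compute the density gradient over each adjacent pair:
  47–109 m: Δρ/Δz = 0.502/62 = 8.1 × 10⁻³ kg m⁻⁴
  109–223 m: Δρ/Δz = 0.239/114 = 2.1 × 10⁻³ kg m⁻⁴
  223–238 m: Δρ/Δz = 0.603/15 = 0.040 kg m⁻⁴
  238–242 m: Δρ/Δz = 0.080/4 = 0.020 kg m⁻⁴
  242–250 m: Δρ/Δz = 0.106/8 = 0.013 kg m⁻⁴
The largest gradient is in the 223–238 m interval — the pycnocline.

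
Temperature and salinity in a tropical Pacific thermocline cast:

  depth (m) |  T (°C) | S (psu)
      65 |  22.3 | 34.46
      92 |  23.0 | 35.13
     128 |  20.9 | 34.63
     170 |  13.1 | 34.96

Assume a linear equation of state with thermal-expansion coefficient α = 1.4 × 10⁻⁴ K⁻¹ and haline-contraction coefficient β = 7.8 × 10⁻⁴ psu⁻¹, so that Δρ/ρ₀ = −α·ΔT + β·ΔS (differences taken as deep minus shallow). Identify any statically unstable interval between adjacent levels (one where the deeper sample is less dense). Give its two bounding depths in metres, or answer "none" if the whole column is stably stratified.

Evaluate Δρ/ρ₀ = −αΔT + βΔS across each adjacent pair:
  65–92 m: −αΔT+βΔS = −(1.4 × 10⁻⁴)(+0.7)+(7.8 × 10⁻⁴)(+0.67) = 4.2 × 10⁻⁴ → stable
  92–128 m: −αΔT+βΔS = −(1.4 × 10⁻⁴)(-2.1)+(7.8 × 10⁻⁴)(-0.50) = -9.6 × 10⁻⁵ → UNSTABLE
  128–170 m: −αΔT+βΔS = −(1.4 × 10⁻⁴)(-7.8)+(7.8 × 10⁻⁴)(+0.33) = 1.3 × 10⁻³ → stable
The 92–128 m interval has Δρ < 0: lighter water underlies denser water.

92–128 m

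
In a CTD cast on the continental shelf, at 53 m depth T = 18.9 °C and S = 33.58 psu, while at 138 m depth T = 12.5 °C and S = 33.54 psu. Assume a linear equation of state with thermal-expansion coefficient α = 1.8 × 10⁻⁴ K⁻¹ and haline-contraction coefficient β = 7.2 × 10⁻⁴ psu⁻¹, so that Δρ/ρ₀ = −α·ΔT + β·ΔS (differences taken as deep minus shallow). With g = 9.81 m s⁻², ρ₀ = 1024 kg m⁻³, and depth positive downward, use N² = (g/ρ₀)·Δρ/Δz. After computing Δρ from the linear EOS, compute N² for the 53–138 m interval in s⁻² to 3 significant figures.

1.30 × 10⁻⁴ s⁻²

ΔT = -6.4 K, ΔS = -0.04 psu (deep − shallow).
Δρ/ρ₀ = −αΔT + βΔS = 1.152 × 10⁻³ − 2.88 × 10⁻⁵ = 1.1232 × 10⁻³, so Δρ ≈ 1.150 kg m⁻³.
N² = (g/ρ₀)·Δρ/Δz = g·(Δρ/ρ₀)/Δz = 9.81 × 1.1232 × 10⁻³ / 85 = 1.2963 × 10⁻⁴ s⁻² ≈ 1.30 × 10⁻⁴ s⁻².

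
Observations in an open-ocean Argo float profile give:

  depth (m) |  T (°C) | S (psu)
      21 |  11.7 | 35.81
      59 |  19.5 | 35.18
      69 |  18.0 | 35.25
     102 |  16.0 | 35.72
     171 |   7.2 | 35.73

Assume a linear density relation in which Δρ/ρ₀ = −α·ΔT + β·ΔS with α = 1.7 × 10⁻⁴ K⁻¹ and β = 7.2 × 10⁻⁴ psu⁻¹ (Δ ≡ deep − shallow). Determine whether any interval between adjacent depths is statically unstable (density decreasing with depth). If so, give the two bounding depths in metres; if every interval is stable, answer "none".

Evaluate Δρ/ρ₀ = −αΔT + βΔS across each adjacent pair:
  21–59 m: −αΔT+βΔS = −(1.7 × 10⁻⁴)(+7.8)+(7.2 × 10⁻⁴)(-0.63) = -1.8 × 10⁻³ → UNSTABLE
  59–69 m: −αΔT+βΔS = −(1.7 × 10⁻⁴)(-1.5)+(7.2 × 10⁻⁴)(+0.07) = 3.1 × 10⁻⁴ → stable
  69–102 m: −αΔT+βΔS = −(1.7 × 10⁻⁴)(-2.0)+(7.2 × 10⁻⁴)(+0.47) = 6.8 × 10⁻⁴ → stable
  102–171 m: −αΔT+βΔS = −(1.7 × 10⁻⁴)(-8.8)+(7.2 × 10⁻⁴)(+0.01) = 1.5 × 10⁻³ → stable
The 21–59 m interval has Δρ < 0: lighter water underlies denser water.

21–59 m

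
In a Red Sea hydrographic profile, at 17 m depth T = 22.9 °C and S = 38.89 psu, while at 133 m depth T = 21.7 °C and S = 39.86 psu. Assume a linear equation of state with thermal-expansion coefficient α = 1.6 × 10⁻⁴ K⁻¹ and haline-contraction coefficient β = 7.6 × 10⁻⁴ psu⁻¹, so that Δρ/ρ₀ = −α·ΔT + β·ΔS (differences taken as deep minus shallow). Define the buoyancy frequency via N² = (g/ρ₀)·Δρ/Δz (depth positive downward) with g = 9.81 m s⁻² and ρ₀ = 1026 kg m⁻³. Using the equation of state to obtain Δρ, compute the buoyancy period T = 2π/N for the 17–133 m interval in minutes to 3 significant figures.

11.8 min

ΔT = -1.2 K, ΔS = +0.97 psu (deep − shallow).
Δρ/ρ₀ = −αΔT + βΔS = 1.92 × 10⁻⁴ + 7.372 × 10⁻⁴ = 9.292 × 10⁻⁴, so Δρ ≈ 0.9534 kg m⁻³.
N² = (g/ρ₀)·Δρ/Δz = g·(Δρ/ρ₀)/Δz = 9.81 × 9.292 × 10⁻⁴ / 116 = 7.8581 × 10⁻⁵ s⁻².
N = √(7.8581 × 10⁻⁵) = 8.8646 × 10⁻³ rad s⁻¹ → T = 2π/N = 708.80 s = 11.813 min ≈ 11.8 min.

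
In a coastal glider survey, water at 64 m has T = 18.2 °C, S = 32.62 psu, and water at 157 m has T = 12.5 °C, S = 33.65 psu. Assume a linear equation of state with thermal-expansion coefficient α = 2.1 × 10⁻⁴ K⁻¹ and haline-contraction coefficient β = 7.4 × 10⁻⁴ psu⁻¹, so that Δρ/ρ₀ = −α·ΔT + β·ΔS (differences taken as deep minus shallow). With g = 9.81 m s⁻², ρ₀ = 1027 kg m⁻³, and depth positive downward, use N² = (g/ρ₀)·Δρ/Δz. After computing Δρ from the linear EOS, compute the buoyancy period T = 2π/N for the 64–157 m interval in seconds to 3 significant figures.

ΔT = -5.7 K, ΔS = +1.03 psu (deep − shallow).
Δρ/ρ₀ = −αΔT + βΔS = 1.197 × 10⁻³ + 7.622 × 10⁻⁴ = 1.9592 × 10⁻³, so Δρ ≈ 2.012 kg m⁻³.
N² = (g/ρ₀)·Δρ/Δz = g·(Δρ/ρ₀)/Δz = 9.81 × 1.9592 × 10⁻³ / 93 = 2.0666 × 10⁻⁴ s⁻².
N = √(2.0666 × 10⁻⁴) = 0.014376 rad s⁻¹ → T = 2π/N = 437.06 s ≈ 437 s.

437 s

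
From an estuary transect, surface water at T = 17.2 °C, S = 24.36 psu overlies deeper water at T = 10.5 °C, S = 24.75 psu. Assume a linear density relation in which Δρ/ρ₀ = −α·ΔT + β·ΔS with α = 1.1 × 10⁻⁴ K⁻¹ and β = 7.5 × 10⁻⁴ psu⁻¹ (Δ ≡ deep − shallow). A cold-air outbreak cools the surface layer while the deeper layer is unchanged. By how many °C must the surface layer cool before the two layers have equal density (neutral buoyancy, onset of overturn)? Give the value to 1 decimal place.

9.4 °C

Neutral buoyancy requires Δρ = 0, i.e. −α(T_deep − T_surf′) + β(S_deep − S_surf) = 0.
T_surf′ = T_deep − (β/α)·ΔS = 10.5 − (7.5 × 10⁻⁴/1.1 × 10⁻⁴)·(+0.39) = 7.841 °C.
Cooling required: 17.2 − (7.841) = 9.359 °C.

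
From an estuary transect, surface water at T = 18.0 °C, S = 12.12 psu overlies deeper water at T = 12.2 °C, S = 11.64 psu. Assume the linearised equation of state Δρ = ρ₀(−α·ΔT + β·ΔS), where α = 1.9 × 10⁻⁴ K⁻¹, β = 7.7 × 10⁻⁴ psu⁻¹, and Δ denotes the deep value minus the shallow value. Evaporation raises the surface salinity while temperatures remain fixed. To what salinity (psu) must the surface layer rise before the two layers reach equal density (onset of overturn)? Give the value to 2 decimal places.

13.07 psu

Neutral buoyancy requires −α(T_deep − T_surf) + β(S_deep − S_surf′) = 0.
S_surf′ = S_deep − (α/β)·ΔT = 11.64 − (1.9 × 10⁻⁴/7.7 × 10⁻⁴)·(-5.8) = 13.0712 psu.
Increase required: 13.0712 − 12.12 = 0.9512 psu.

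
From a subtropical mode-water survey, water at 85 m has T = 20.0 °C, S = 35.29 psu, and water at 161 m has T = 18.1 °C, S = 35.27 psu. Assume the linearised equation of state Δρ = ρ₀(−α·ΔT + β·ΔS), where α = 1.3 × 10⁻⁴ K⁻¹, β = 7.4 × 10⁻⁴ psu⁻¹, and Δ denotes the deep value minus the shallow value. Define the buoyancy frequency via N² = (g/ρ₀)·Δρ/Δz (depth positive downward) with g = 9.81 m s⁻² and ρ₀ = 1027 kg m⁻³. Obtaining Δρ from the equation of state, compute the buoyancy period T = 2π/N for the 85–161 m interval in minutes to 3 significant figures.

19.1 min

ΔT = -1.9 K, ΔS = -0.02 psu (deep − shallow).
Δρ/ρ₀ = −αΔT + βΔS = 2.47 × 10⁻⁴ − 1.48 × 10⁻⁵ = 2.322 × 10⁻⁴, so Δρ ≈ 0.2385 kg m⁻³.
N² = (g/ρ₀)·Δρ/Δz = g·(Δρ/ρ₀)/Δz = 9.81 × 2.322 × 10⁻⁴ / 76 = 2.9972 × 10⁻⁵ s⁻².
N = √(2.9972 × 10⁻⁵) = 5.4747 × 10⁻³ rad s⁻¹ → T = 2π/N = 1.1477 × 10³ s = 19.128 min ≈ 19.1 min.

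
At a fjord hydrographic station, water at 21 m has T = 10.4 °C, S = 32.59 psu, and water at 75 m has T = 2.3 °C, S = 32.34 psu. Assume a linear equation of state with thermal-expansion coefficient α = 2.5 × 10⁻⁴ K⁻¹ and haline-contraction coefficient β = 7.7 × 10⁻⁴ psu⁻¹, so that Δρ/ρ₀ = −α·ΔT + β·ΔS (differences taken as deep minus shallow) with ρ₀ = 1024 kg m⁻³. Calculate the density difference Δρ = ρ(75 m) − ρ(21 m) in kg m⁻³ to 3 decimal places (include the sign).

+1.876 kg m⁻³

ΔT = -8.1 K, ΔS = -0.25 psu (deep − shallow).
Δρ/ρ₀ = −(2.5 × 10⁻⁴)(-8.1) + (7.7 × 10⁻⁴)(-0.25) = 1.8325 × 10⁻³.
Δρ = 1024 × (1.8325 × 10⁻³) = +1.876 kg m⁻³.
Positive Δρ: denser below, stable.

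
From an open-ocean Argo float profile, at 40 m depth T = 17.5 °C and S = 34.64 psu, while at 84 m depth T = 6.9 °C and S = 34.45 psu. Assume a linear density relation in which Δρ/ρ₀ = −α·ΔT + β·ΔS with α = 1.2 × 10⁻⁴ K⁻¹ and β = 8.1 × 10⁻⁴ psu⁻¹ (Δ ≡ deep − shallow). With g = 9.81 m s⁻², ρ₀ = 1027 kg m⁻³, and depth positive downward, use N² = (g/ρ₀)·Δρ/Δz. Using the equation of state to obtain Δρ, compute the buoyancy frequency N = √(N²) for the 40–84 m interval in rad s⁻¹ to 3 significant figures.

ΔT = -10.6 K, ΔS = -0.19 psu (deep − shallow).
Δρ/ρ₀ = −αΔT + βΔS = 1.272 × 10⁻³ − 1.539 × 10⁻⁴ = 1.1181 × 10⁻³, so Δρ ≈ 1.148 kg m⁻³.
N² = (g/ρ₀)·Δρ/Δz = g·(Δρ/ρ₀)/Δz = 9.81 × 1.1181 × 10⁻³ / 44 = 2.4929 × 10⁻⁴ s⁻².
N = √(2.4929 × 10⁻⁴) = 0.015789 rad s⁻¹ ≈ 0.0158 rad s⁻¹.

0.0158 rad s⁻¹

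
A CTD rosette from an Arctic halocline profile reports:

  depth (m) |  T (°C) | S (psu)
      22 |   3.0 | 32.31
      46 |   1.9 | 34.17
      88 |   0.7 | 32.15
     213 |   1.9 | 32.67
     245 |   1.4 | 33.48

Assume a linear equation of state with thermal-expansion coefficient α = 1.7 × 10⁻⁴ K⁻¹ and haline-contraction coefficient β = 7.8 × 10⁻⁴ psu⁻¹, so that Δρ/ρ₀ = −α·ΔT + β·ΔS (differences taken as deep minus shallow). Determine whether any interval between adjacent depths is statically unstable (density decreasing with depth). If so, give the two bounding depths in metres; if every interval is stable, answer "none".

Evaluate Δρ/ρ₀ = −αΔT + βΔS across each adjacent pair:
  22–46 m: −αΔT+βΔS = −(1.7 × 10⁻⁴)(-1.1)+(7.8 × 10⁻⁴)(+1.86) = 1.6 × 10⁻³ → stable
  46–88 m: −αΔT+βΔS = −(1.7 × 10⁻⁴)(-1.2)+(7.8 × 10⁻⁴)(-2.02) = -1.4 × 10⁻³ → UNSTABLE
  88–213 m: −αΔT+βΔS = −(1.7 × 10⁻⁴)(+1.2)+(7.8 × 10⁻⁴)(+0.52) = 2.0 × 10⁻⁴ → stable
  213–245 m: −αΔT+βΔS = −(1.7 × 10⁻⁴)(-0.5)+(7.8 × 10⁻⁴)(+0.81) = 7.2 × 10⁻⁴ → stable
The 46–88 m interval has Δρ < 0: lighter water underlies denser water.

46–88 m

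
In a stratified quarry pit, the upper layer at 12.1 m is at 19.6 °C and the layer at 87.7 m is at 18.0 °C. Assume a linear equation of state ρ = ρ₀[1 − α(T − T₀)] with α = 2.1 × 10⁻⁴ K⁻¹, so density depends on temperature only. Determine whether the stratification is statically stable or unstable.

ΔT = 18.0 − 19.6 = -1.6 K, so Δρ/ρ₀ = −αΔT = 3.36 × 10⁻⁴.
Δρ/ρ₀ > 0, so Δρ > 0: deeper water is denser → statically stable.

stable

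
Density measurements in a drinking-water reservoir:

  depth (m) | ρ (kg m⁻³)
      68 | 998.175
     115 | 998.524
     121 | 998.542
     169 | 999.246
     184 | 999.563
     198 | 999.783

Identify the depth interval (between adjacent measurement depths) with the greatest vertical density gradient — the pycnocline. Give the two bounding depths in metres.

169–184 m

Compute the density gradient over each adjacent pair:
  68–115 m: Δρ/Δz = 0.349/47 = 7.4 × 10⁻³ kg m⁻⁴
  115–121 m: Δρ/Δz = 0.018/6 = 3.0 × 10⁻³ kg m⁻⁴
  121–169 m: Δρ/Δz = 0.704/48 = 0.015 kg m⁻⁴
  169–184 m: Δρ/Δz = 0.317/15 = 0.021 kg m⁻⁴
  184–198 m: Δρ/Δz = 0.220/14 = 0.016 kg m⁻⁴
The largest gradient is in the 169–184 m interval — the pycnocline.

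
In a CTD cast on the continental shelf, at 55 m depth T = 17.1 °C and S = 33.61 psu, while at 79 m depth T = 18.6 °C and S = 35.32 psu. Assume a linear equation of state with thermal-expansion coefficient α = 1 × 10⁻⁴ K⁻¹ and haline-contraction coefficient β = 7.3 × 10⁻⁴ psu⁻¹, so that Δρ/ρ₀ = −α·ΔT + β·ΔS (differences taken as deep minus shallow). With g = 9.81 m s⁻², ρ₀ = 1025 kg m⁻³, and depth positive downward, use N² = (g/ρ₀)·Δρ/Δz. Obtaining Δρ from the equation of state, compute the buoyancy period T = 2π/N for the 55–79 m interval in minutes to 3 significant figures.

ΔT = +1.5 K, ΔS = +1.71 psu (deep − shallow).
Δρ/ρ₀ = −αΔT + βΔS = -1.50 × 10⁻⁴ + 1.2483 × 10⁻³ = 1.0983 × 10⁻³, so Δρ ≈ 1.126 kg m⁻³.
N² = (g/ρ₀)·Δρ/Δz = g·(Δρ/ρ₀)/Δz = 9.81 × 1.0983 × 10⁻³ / 24 = 4.4893 × 10⁻⁴ s⁻².
N = √(4.4893 × 10⁻⁴) = 0.021188 rad s⁻¹ → T = 2π/N = 296.54 s = 4.9423 min ≈ 4.94 min.

4.94 min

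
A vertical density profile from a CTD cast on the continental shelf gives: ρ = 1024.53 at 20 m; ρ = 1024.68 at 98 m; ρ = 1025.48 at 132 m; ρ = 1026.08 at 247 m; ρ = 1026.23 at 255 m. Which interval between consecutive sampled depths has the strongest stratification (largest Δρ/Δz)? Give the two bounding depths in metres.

98–132 m

Compute the density gradient over each adjacent pair:
  20–98 m: Δρ/Δz = 0.15/78 = 1.9 × 10⁻³ kg m⁻⁴
  98–132 m: Δρ/Δz = 0.80/34 = 0.024 kg m⁻⁴
  132–247 m: Δρ/Δz = 0.60/115 = 5.2 × 10⁻³ kg m⁻⁴
  247–255 m: Δρ/Δz = 0.15/8 = 0.019 kg m⁻⁴
The largest gradient is in the 98–132 m interval — the pycnocline.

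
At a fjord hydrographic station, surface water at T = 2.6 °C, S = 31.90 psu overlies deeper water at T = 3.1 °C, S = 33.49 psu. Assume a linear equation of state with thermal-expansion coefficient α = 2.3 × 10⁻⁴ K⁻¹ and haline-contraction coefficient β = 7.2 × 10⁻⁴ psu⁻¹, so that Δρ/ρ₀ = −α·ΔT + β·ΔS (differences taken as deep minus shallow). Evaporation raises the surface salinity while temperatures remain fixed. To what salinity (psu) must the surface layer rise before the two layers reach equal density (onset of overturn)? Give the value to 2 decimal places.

Neutral buoyancy requires −α(T_deep − T_surf) + β(S_deep − S_surf′) = 0.
S_surf′ = S_deep − (α/β)·ΔT = 33.49 − (2.3 × 10⁻⁴/7.2 × 10⁻⁴)·(+0.5) = 33.3303 psu.
Increase required: 33.3303 − 31.90 = 1.4303 psu.

33.33 psu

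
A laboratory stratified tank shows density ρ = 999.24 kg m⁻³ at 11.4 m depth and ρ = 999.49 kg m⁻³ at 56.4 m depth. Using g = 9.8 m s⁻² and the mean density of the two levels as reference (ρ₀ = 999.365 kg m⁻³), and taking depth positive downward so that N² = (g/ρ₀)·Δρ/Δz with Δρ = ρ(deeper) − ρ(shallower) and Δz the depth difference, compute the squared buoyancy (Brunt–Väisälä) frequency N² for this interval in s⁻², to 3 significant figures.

Δρ = 999.49 − 999.24 = 0.25 kg m⁻³ over Δz = 56.4 − 11.4 = 45 m.
N² = (9.8/999.365) × (0.25/45) = 5.4479 × 10⁻⁵ s⁻² ≈ 5.45 × 10⁻⁵ s⁻².
A positive N² confirms static stability across the interval.

5.45 × 10⁻⁵ s⁻²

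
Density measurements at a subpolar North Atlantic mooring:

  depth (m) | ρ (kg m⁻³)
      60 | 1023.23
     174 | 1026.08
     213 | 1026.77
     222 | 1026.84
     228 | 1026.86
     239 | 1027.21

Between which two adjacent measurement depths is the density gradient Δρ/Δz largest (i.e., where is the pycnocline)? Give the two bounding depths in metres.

Compute the density gradient over each adjacent pair:
  60–174 m: Δρ/Δz = 2.85/114 = 0.025 kg m⁻⁴
  174–213 m: Δρ/Δz = 0.69/39 = 0.018 kg m⁻⁴
  213–222 m: Δρ/Δz = 0.07/9 = 7.8 × 10⁻³ kg m⁻⁴
  222–228 m: Δρ/Δz = 0.02/6 = 3.3 × 10⁻³ kg m⁻⁴
  228–239 m: Δρ/Δz = 0.35/11 = 0.032 kg m⁻⁴
The largest gradient is in the 228–239 m interval — the pycnocline.

228–239 m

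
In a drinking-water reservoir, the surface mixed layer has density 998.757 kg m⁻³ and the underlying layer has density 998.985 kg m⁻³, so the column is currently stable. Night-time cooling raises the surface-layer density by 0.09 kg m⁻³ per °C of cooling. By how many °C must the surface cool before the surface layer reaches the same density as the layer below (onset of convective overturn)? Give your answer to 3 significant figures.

Density deficit of the surface layer: 998.985 − 998.757 = 0.228 kg m⁻³.
Required change = 0.228 / 0.09 = 2.53 °C.

2.53 °C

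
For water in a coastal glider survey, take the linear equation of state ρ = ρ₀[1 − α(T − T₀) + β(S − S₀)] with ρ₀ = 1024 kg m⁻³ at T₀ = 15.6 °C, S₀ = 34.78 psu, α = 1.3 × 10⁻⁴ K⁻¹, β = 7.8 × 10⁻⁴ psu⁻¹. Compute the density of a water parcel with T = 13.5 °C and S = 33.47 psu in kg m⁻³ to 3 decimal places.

T − T₀ = -2.1 K, S − S₀ = -1.31 psu.
Bracket = 1 − α·(-2.1) + β·(-1.31) = 1 + (-7.488 × 10⁻⁴) = 0.9992512.
ρ = 1024 × 0.9992512 = 1023.233 kg m⁻³.

1023.233 kg m⁻³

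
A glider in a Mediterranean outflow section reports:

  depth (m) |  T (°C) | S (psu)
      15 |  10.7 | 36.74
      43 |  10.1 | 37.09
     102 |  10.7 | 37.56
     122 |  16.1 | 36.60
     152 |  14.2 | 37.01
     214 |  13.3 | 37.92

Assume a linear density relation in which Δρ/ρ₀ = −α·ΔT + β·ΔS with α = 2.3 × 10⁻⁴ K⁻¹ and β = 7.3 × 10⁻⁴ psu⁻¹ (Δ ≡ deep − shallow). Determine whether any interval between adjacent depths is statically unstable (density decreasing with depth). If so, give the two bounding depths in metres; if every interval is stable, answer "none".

102–122 m

Evaluate Δρ/ρ₀ = −αΔT + βΔS across each adjacent pair:
  15–43 m: −αΔT+βΔS = −(2.3 × 10⁻⁴)(-0.6)+(7.3 × 10⁻⁴)(+0.35) = 3.9 × 10⁻⁴ → stable
  43–102 m: −αΔT+βΔS = −(2.3 × 10⁻⁴)(+0.6)+(7.3 × 10⁻⁴)(+0.47) = 2.1 × 10⁻⁴ → stable
  102–122 m: −αΔT+βΔS = −(2.3 × 10⁻⁴)(+5.4)+(7.3 × 10⁻⁴)(-0.96) = -1.9 × 10⁻³ → UNSTABLE
  122–152 m: −αΔT+βΔS = −(2.3 × 10⁻⁴)(-1.9)+(7.3 × 10⁻⁴)(+0.41) = 7.4 × 10⁻⁴ → stable
  152–214 m: −αΔT+βΔS = −(2.3 × 10⁻⁴)(-0.9)+(7.3 × 10⁻⁴)(+0.91) = 8.7 × 10⁻⁴ → stable
The 102–122 m interval has Δρ < 0: lighter water underlies denser water.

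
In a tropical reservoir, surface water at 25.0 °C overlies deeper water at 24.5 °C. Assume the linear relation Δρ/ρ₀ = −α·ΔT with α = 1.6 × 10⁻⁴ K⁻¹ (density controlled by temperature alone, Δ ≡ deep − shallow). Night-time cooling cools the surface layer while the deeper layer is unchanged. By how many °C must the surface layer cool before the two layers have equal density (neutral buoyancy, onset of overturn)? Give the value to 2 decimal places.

With temperature the only control, equal density requires T_surf′ = T_deep.
T_surf′ = 24.5 °C.
Cooling required: 25.0 − 24.5 = 0.50 °C.

0.50 °C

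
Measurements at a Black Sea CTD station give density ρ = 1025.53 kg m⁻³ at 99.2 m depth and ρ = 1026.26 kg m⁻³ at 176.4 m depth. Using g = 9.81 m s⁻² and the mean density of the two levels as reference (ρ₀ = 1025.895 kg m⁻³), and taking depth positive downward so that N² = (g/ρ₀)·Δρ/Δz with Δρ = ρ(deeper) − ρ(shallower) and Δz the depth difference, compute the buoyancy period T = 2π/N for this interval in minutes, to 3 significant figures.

11.0 min

Δρ = 1026.26 − 1025.53 = 0.73 kg m⁻³ over Δz = 176.4 − 99.2 = 77.2 m.
N² = (9.81/1025.895) × (0.73/77.2) = 9.0421 × 10⁻⁵ s⁻².
N = √(9.0421 × 10⁻⁵) = 9.5090 × 10⁻³ rad s⁻¹, so T = 2π/N = 660.76 s = 11.013 min ≈ 11.0 min.
N² > 0, so the interval is statically stable.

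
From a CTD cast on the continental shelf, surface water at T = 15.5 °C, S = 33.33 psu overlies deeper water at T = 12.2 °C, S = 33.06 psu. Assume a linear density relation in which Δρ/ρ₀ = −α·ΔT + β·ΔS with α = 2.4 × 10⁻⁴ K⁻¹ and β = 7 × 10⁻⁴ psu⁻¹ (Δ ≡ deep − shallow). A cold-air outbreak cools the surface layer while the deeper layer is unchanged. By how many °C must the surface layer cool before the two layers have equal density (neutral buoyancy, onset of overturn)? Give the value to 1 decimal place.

2.5 °C

Neutral buoyancy requires Δρ = 0, i.e. −α(T_deep − T_surf′) + β(S_deep − S_surf) = 0.
T_surf′ = T_deep − (β/α)·ΔS = 12.2 − (7 × 10⁻⁴/2.4 × 10⁻⁴)·(-0.27) = 12.987 °C.
Cooling required: 15.5 − (12.987) = 2.513 °C.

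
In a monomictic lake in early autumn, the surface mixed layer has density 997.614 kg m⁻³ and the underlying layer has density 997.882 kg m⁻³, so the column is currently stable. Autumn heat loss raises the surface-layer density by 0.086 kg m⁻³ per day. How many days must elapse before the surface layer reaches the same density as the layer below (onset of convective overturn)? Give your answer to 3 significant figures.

3.12 days

Density deficit of the surface layer: 997.882 − 997.614 = 0.268 kg m⁻³.
Required change = 0.268 / 0.086 = 3.12 days.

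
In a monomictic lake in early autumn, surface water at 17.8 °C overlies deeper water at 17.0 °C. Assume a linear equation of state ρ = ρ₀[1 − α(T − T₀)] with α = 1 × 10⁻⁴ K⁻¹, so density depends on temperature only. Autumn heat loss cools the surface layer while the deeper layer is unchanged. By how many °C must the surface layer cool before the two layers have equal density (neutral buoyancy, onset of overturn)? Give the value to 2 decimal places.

0.80 °C

With temperature the only control, equal density requires T_surf′ = T_deep.
T_surf′ = 17.0 °C.
Cooling required: 17.8 − 17.0 = 0.80 °C.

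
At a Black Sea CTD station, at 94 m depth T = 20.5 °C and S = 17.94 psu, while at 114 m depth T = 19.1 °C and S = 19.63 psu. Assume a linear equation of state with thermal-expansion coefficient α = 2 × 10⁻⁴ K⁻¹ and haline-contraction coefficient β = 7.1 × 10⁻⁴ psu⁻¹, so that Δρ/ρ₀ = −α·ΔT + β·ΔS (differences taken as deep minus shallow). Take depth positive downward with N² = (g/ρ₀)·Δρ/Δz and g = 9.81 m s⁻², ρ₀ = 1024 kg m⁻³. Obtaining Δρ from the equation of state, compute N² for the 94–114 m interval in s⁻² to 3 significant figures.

ΔT = -1.4 K, ΔS = +1.69 psu (deep − shallow).
Δρ/ρ₀ = −αΔT + βΔS = 2.80 × 10⁻⁴ + 1.1999 × 10⁻³ = 1.4799 × 10⁻³, so Δρ ≈ 1.515 kg m⁻³.
N² = (g/ρ₀)·Δρ/Δz = g·(Δρ/ρ₀)/Δz = 9.81 × 1.4799 × 10⁻³ / 20 = 7.2589 × 10⁻⁴ s⁻² ≈ 7.26 × 10⁻⁴ s⁻².

7.26 × 10⁻⁴ s⁻²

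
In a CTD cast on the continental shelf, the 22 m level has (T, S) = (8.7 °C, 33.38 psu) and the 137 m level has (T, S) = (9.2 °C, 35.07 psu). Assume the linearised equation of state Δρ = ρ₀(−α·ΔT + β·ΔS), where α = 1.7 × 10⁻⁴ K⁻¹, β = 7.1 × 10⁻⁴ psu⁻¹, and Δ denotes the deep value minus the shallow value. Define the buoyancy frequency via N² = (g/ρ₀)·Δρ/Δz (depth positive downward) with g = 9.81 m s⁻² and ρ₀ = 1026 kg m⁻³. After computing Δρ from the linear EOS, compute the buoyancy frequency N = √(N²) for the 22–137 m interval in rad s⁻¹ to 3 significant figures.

9.75 × 10⁻³ rad s⁻¹

ΔT = +0.5 K, ΔS = +1.69 psu (deep − shallow).
Δρ/ρ₀ = −αΔT + βΔS = -8.50 × 10⁻⁵ + 1.1999 × 10⁻³ = 1.1149 × 10⁻³, so Δρ ≈ 1.144 kg m⁻³.
N² = (g/ρ₀)·Δρ/Δz = g·(Δρ/ρ₀)/Δz = 9.81 × 1.1149 × 10⁻³ / 115 = 9.5106 × 10⁻⁵ s⁻².
N = √(9.5106 × 10⁻⁵) = 9.7522 × 10⁻³ rad s⁻¹ ≈ 9.75 × 10⁻³ rad s⁻¹.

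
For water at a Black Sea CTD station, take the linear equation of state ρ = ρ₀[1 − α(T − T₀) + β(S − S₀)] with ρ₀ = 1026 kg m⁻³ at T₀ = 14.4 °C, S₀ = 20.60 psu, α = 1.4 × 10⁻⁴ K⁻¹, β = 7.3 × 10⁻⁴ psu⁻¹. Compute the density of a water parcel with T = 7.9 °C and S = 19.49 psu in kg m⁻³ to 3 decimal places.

T − T₀ = -6.5 K, S − S₀ = -1.11 psu.
Bracket = 1 − α·(-6.5) + β·(-1.11) = 1 + (9.97 × 10⁻⁵) = 1.0000997.
ρ = 1026 × 1.0000997 = 1026.102 kg m⁻³.

1026.102 kg m⁻³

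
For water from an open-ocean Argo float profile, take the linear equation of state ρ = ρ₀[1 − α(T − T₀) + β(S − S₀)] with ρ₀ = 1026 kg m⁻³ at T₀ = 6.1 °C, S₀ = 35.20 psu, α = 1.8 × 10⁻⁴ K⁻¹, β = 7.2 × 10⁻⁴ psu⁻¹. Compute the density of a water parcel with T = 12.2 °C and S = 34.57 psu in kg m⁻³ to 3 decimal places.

1024.408 kg m⁻³

T − T₀ = +6.1 K, S − S₀ = -0.63 psu.
Bracket = 1 − α·(+6.1) + β·(-0.63) = 1 + (-1.5516 × 10⁻³) = 0.9984484.
ρ = 1026 × 0.9984484 = 1024.408 kg m⁻³.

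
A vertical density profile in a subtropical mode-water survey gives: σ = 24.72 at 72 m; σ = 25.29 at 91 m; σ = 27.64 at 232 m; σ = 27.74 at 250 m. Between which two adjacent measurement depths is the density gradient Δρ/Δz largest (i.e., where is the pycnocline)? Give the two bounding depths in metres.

Compute the density gradient over each adjacent pair:
  72–91 m: Δρ/Δz = 0.57/19 = 0.030 kg m⁻⁴
  91–232 m: Δρ/Δz = 2.35/141 = 0.017 kg m⁻⁴
  232–250 m: Δρ/Δz = 0.10/18 = 5.6 × 10⁻³ kg m⁻⁴
The largest gradient is in the 72–91 m interval — the pycnocline.

72–91 m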